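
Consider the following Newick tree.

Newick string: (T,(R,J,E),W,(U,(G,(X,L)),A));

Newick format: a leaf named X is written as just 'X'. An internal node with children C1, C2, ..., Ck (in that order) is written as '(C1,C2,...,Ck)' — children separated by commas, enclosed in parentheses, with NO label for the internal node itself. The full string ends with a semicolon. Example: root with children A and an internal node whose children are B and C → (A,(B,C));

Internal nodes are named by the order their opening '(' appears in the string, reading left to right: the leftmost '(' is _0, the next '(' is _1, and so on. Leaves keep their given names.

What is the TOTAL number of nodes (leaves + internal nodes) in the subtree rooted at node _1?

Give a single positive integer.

Answer: 4

Derivation:
Newick: (T,(R,J,E),W,(U,(G,(X,L)),A));
Locate _1: it is the '(' at position 3 (the 2nd '(' reading left to right).
Query: subtree rooted at _1
_1: subtree_size = 1 + 3
  R: subtree_size = 1 + 0
  J: subtree_size = 1 + 0
  E: subtree_size = 1 + 0
Total subtree size of _1: 4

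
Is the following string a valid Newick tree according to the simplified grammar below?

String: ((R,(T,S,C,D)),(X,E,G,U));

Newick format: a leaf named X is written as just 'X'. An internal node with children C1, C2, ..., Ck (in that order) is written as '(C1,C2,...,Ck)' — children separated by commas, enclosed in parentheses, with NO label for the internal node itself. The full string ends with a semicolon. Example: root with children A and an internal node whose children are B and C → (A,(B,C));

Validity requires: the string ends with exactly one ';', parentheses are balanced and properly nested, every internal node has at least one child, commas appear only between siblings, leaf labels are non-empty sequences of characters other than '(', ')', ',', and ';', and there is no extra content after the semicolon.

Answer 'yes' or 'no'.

Answer: yes

Derivation:
Input: ((R,(T,S,C,D)),(X,E,G,U));
Paren balance: 4 '(' vs 4 ')' OK
Ends with single ';': True
Full parse: OK
Valid: True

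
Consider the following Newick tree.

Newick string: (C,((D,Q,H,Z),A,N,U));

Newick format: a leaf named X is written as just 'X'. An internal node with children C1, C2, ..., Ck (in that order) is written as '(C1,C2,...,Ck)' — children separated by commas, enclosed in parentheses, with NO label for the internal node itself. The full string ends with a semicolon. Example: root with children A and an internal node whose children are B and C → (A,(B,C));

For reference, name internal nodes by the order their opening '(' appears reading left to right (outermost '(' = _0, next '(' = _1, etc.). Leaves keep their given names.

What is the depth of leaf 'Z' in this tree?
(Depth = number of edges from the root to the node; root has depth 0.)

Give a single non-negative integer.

Answer: 3

Derivation:
Newick: (C,((D,Q,H,Z),A,N,U));
Naming internals by '(' encounter order: outermost '(' = _0, next = _1, ...
Query node: Z
Path from root: _0 -> _1 -> _2 -> Z
Depth of Z: 3 (number of edges from root)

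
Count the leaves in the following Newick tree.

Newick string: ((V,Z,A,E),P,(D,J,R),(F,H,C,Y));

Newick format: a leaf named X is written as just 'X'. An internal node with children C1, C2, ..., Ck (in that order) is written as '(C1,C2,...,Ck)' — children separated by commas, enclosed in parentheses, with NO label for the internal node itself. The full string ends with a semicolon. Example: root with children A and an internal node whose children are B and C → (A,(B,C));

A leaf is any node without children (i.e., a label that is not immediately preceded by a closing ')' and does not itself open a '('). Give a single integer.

Answer: 12

Derivation:
Newick: ((V,Z,A,E),P,(D,J,R),(F,H,C,Y));
Scan left-to-right; a leaf is any maximal label run not followed by '(':
  pos 2: leaf 'V' → count = 1
  pos 4: leaf 'Z' → count = 2
  pos 6: leaf 'A' → count = 3
  pos 8: leaf 'E' → count = 4
  pos 11: leaf 'P' → count = 5
  pos 14: leaf 'D' → count = 6
  pos 16: leaf 'J' → count = 7
  pos 18: leaf 'R' → count = 8
  pos 22: leaf 'F' → count = 9
  pos 24: leaf 'H' → count = 10
  pos 26: leaf 'C' → count = 11
  pos 28: leaf 'Y' → count = 12
Total leaves: 12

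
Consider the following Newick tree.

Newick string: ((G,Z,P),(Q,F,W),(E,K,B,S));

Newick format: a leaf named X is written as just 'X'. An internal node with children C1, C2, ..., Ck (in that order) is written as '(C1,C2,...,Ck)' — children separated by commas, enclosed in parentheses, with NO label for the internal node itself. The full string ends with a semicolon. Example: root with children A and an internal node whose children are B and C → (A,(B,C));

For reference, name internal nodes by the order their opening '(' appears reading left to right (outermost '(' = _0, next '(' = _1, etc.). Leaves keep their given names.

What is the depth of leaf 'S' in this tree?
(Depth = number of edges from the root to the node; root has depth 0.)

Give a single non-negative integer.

Answer: 2

Derivation:
Newick: ((G,Z,P),(Q,F,W),(E,K,B,S));
Naming internals by '(' encounter order: outermost '(' = _0, next = _1, ...
Query node: S
Path from root: _0 -> _3 -> S
Depth of S: 2 (number of edges from root)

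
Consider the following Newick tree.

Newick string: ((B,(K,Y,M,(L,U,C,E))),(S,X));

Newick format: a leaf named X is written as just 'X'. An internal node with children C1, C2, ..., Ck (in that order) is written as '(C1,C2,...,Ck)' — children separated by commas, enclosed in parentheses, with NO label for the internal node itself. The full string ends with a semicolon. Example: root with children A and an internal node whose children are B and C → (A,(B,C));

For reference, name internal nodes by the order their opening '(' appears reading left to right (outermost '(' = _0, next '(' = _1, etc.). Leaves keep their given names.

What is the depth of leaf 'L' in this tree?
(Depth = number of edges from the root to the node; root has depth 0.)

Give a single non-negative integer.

Newick: ((B,(K,Y,M,(L,U,C,E))),(S,X));
Naming internals by '(' encounter order: outermost '(' = _0, next = _1, ...
Query node: L
Path from root: _0 -> _1 -> _2 -> _3 -> L
Depth of L: 4 (number of edges from root)

Answer: 4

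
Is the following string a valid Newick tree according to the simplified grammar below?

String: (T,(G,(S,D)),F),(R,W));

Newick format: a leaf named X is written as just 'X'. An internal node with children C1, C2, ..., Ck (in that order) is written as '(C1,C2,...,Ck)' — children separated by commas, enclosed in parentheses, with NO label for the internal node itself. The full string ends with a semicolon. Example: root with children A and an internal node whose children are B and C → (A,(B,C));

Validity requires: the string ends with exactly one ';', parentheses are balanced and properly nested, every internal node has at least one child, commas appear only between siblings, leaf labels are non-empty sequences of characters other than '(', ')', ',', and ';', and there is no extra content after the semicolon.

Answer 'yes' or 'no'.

Input: (T,(G,(S,D)),F),(R,W));
Paren balance: 4 '(' vs 5 ')' MISMATCH
Ends with single ';': True
Full parse: FAILS (extra content after tree at pos 15)
Valid: False

Answer: no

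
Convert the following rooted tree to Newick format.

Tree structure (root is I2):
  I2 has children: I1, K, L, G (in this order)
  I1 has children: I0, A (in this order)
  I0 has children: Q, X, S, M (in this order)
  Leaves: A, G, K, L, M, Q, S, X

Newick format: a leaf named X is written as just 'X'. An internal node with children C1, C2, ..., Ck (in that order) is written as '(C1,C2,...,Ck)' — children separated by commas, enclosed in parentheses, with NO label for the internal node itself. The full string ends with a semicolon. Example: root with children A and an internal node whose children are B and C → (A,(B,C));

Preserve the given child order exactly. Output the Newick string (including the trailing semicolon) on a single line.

Answer: (((Q,X,S,M),A),K,L,G);

Derivation:
internal I2 with children ['I1', 'K', 'L', 'G']
  internal I1 with children ['I0', 'A']
    internal I0 with children ['Q', 'X', 'S', 'M']
      leaf 'Q' → 'Q'
      leaf 'X' → 'X'
      leaf 'S' → 'S'
      leaf 'M' → 'M'
    → '(Q,X,S,M)'
    leaf 'A' → 'A'
  → '((Q,X,S,M),A)'
  leaf 'K' → 'K'
  leaf 'L' → 'L'
  leaf 'G' → 'G'
→ '(((Q,X,S,M),A),K,L,G)'
Final: (((Q,X,S,M),A),K,L,G);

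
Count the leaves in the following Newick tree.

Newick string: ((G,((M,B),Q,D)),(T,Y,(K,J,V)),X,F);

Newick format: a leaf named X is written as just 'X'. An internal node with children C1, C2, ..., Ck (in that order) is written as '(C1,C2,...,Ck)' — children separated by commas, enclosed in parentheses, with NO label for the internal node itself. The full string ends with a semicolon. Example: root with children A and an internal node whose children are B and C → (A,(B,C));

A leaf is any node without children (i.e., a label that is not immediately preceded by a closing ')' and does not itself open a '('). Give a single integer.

Answer: 12

Derivation:
Newick: ((G,((M,B),Q,D)),(T,Y,(K,J,V)),X,F);
Scan left-to-right; a leaf is any maximal label run not followed by '(':
  pos 2: leaf 'G' → count = 1
  pos 6: leaf 'M' → count = 2
  pos 8: leaf 'B' → count = 3
  pos 11: leaf 'Q' → count = 4
  pos 13: leaf 'D' → count = 5
  pos 18: leaf 'T' → count = 6
  pos 20: leaf 'Y' → count = 7
  pos 23: leaf 'K' → count = 8
  pos 25: leaf 'J' → count = 9
  pos 27: leaf 'V' → count = 10
  pos 31: leaf 'X' → count = 11
  pos 33: leaf 'F' → count = 12
Total leaves: 12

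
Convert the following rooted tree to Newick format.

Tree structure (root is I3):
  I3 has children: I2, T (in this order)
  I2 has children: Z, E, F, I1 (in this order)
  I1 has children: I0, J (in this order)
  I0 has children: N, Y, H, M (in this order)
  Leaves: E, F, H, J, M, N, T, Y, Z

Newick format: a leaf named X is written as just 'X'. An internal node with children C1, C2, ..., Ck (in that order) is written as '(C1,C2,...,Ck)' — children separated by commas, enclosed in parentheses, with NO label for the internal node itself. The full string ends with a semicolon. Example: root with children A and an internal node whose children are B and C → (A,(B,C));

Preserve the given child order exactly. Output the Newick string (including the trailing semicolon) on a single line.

Answer: ((Z,E,F,((N,Y,H,M),J)),T);

Derivation:
internal I3 with children ['I2', 'T']
  internal I2 with children ['Z', 'E', 'F', 'I1']
    leaf 'Z' → 'Z'
    leaf 'E' → 'E'
    leaf 'F' → 'F'
    internal I1 with children ['I0', 'J']
      internal I0 with children ['N', 'Y', 'H', 'M']
        leaf 'N' → 'N'
        leaf 'Y' → 'Y'
        leaf 'H' → 'H'
        leaf 'M' → 'M'
      → '(N,Y,H,M)'
      leaf 'J' → 'J'
    → '((N,Y,H,M),J)'
  → '(Z,E,F,((N,Y,H,M),J))'
  leaf 'T' → 'T'
→ '((Z,E,F,((N,Y,H,M),J)),T)'
Final: ((Z,E,F,((N,Y,H,M),J)),T);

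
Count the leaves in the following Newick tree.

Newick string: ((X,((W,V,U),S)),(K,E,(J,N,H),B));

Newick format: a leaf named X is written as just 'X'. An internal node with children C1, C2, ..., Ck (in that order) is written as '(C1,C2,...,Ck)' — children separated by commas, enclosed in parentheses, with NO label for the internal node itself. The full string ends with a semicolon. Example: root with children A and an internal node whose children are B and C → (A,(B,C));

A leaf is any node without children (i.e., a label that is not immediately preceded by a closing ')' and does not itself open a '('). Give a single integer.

Newick: ((X,((W,V,U),S)),(K,E,(J,N,H),B));
Scan left-to-right; a leaf is any maximal label run not followed by '(':
  pos 2: leaf 'X' → count = 1
  pos 6: leaf 'W' → count = 2
  pos 8: leaf 'V' → count = 3
  pos 10: leaf 'U' → count = 4
  pos 13: leaf 'S' → count = 5
  pos 18: leaf 'K' → count = 6
  pos 20: leaf 'E' → count = 7
  pos 23: leaf 'J' → count = 8
  pos 25: leaf 'N' → count = 9
  pos 27: leaf 'H' → count = 10
  pos 30: leaf 'B' → count = 11
Total leaves: 11

Answer: 11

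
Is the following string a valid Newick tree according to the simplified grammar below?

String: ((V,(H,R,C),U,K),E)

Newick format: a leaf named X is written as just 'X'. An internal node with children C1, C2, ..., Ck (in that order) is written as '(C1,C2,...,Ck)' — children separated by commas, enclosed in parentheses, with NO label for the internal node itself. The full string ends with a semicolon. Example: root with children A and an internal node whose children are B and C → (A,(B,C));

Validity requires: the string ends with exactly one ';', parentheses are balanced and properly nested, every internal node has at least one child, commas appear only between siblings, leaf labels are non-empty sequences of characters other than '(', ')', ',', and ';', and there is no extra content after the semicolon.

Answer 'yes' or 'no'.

Answer: no

Derivation:
Input: ((V,(H,R,C),U,K),E)
Paren balance: 3 '(' vs 3 ')' OK
Ends with single ';': False
Full parse: FAILS (must end with ;)
Valid: False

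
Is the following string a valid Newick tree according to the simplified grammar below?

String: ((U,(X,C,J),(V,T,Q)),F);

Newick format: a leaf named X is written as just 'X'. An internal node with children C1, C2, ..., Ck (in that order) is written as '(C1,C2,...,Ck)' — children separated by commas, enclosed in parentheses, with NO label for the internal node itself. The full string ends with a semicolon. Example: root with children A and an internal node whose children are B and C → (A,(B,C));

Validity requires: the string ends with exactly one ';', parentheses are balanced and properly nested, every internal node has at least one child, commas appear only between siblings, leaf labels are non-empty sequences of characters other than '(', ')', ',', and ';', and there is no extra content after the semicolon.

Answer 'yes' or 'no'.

Input: ((U,(X,C,J),(V,T,Q)),F);
Paren balance: 4 '(' vs 4 ')' OK
Ends with single ';': True
Full parse: OK
Valid: True

Answer: yes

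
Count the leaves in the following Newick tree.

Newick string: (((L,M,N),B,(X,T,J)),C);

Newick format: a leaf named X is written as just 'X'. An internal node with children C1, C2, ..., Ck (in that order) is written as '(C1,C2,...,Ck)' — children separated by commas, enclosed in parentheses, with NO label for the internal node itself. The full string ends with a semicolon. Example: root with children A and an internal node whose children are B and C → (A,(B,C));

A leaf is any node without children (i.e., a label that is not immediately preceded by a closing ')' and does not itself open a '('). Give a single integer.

Answer: 8

Derivation:
Newick: (((L,M,N),B,(X,T,J)),C);
Scan left-to-right; a leaf is any maximal label run not followed by '(':
  pos 3: leaf 'L' → count = 1
  pos 5: leaf 'M' → count = 2
  pos 7: leaf 'N' → count = 3
  pos 10: leaf 'B' → count = 4
  pos 13: leaf 'X' → count = 5
  pos 15: leaf 'T' → count = 6
  pos 17: leaf 'J' → count = 7
  pos 21: leaf 'C' → count = 8
Total leaves: 8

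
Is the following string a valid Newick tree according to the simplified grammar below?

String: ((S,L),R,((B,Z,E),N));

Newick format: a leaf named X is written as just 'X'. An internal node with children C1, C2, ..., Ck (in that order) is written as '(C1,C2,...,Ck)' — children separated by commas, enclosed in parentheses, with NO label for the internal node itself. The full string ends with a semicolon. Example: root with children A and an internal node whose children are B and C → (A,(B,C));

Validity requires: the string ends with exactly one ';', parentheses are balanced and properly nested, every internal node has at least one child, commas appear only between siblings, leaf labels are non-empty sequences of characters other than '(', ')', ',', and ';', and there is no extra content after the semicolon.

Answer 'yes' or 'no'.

Input: ((S,L),R,((B,Z,E),N));
Paren balance: 4 '(' vs 4 ')' OK
Ends with single ';': True
Full parse: OK
Valid: True

Answer: yes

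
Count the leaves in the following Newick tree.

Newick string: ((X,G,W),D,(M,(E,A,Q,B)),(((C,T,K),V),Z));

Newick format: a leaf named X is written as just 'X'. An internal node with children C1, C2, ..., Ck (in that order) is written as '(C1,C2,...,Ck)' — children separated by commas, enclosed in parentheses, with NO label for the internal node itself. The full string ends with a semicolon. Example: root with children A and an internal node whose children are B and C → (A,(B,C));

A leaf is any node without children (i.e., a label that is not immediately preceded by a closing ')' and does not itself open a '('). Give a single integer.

Newick: ((X,G,W),D,(M,(E,A,Q,B)),(((C,T,K),V),Z));
Scan left-to-right; a leaf is any maximal label run not followed by '(':
  pos 2: leaf 'X' → count = 1
  pos 4: leaf 'G' → count = 2
  pos 6: leaf 'W' → count = 3
  pos 9: leaf 'D' → count = 4
  pos 12: leaf 'M' → count = 5
  pos 15: leaf 'E' → count = 6
  pos 17: leaf 'A' → count = 7
  pos 19: leaf 'Q' → count = 8
  pos 21: leaf 'B' → count = 9
  pos 28: leaf 'C' → count = 10
  pos 30: leaf 'T' → count = 11
  pos 32: leaf 'K' → count = 12
  pos 35: leaf 'V' → count = 13
  pos 38: leaf 'Z' → count = 14
Total leaves: 14

Answer: 14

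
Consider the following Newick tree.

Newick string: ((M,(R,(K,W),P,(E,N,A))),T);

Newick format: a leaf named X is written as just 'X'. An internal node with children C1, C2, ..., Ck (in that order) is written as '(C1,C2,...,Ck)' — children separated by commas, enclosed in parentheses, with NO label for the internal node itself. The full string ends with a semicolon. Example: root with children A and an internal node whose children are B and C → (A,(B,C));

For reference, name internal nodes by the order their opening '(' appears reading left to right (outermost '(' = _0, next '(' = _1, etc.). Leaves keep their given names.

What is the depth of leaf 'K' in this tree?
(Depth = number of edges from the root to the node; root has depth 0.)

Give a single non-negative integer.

Newick: ((M,(R,(K,W),P,(E,N,A))),T);
Naming internals by '(' encounter order: outermost '(' = _0, next = _1, ...
Query node: K
Path from root: _0 -> _1 -> _2 -> _3 -> K
Depth of K: 4 (number of edges from root)

Answer: 4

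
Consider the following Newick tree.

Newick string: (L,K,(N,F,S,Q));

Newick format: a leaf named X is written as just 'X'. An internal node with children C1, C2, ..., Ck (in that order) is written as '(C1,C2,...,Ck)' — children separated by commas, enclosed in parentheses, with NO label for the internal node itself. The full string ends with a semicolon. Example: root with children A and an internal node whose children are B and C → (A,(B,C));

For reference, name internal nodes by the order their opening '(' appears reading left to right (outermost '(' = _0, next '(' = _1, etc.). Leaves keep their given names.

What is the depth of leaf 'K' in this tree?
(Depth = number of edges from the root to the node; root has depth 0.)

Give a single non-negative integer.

Newick: (L,K,(N,F,S,Q));
Naming internals by '(' encounter order: outermost '(' = _0, next = _1, ...
Query node: K
Path from root: _0 -> K
Depth of K: 1 (number of edges from root)

Answer: 1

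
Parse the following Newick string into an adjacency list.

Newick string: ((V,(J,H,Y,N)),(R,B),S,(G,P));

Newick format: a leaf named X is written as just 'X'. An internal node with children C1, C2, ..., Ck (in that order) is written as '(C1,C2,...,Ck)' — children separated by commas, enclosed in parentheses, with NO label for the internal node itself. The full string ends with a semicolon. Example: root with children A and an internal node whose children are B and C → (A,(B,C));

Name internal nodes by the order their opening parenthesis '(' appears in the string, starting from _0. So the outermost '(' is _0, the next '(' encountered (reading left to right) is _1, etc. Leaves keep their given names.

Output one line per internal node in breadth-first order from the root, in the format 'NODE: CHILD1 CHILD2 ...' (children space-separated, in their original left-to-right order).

Input: ((V,(J,H,Y,N)),(R,B),S,(G,P));
Scanning left-to-right, naming '(' by encounter order:
  pos 0: '(' -> open internal node _0 (depth 1)
  pos 1: '(' -> open internal node _1 (depth 2)
  pos 4: '(' -> open internal node _2 (depth 3)
  pos 12: ')' -> close internal node _2 (now at depth 2)
  pos 13: ')' -> close internal node _1 (now at depth 1)
  pos 15: '(' -> open internal node _3 (depth 2)
  pos 19: ')' -> close internal node _3 (now at depth 1)
  pos 23: '(' -> open internal node _4 (depth 2)
  pos 27: ')' -> close internal node _4 (now at depth 1)
  pos 28: ')' -> close internal node _0 (now at depth 0)
Total internal nodes: 5
BFS adjacency from root:
  _0: _1 _3 S _4
  _1: V _2
  _3: R B
  _4: G P
  _2: J H Y N

Answer: _0: _1 _3 S _4
_1: V _2
_3: R B
_4: G P
_2: J H Y N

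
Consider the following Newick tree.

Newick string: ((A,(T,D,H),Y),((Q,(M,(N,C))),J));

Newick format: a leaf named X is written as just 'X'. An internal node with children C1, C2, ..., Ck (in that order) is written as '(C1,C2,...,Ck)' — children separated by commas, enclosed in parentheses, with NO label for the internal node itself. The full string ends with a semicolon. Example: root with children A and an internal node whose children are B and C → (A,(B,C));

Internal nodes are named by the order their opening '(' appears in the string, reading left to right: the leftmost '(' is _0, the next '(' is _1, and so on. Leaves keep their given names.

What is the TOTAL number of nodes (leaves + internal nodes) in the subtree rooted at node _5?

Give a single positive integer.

Newick: ((A,(T,D,H),Y),((Q,(M,(N,C))),J));
Locate _5: it is the '(' at position 19 (the 6th '(' reading left to right).
Query: subtree rooted at _5
_5: subtree_size = 1 + 4
  M: subtree_size = 1 + 0
  _6: subtree_size = 1 + 2
    N: subtree_size = 1 + 0
    C: subtree_size = 1 + 0
Total subtree size of _5: 5

Answer: 5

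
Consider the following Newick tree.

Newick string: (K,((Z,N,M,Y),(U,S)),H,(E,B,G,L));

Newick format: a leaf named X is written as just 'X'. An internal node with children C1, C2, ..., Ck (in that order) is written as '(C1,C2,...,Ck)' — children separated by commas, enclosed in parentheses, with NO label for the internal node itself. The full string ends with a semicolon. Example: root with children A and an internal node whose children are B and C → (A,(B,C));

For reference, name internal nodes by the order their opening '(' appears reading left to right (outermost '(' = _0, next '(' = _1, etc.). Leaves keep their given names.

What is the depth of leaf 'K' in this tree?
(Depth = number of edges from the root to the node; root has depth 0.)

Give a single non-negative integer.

Answer: 1

Derivation:
Newick: (K,((Z,N,M,Y),(U,S)),H,(E,B,G,L));
Naming internals by '(' encounter order: outermost '(' = _0, next = _1, ...
Query node: K
Path from root: _0 -> K
Depth of K: 1 (number of edges from root)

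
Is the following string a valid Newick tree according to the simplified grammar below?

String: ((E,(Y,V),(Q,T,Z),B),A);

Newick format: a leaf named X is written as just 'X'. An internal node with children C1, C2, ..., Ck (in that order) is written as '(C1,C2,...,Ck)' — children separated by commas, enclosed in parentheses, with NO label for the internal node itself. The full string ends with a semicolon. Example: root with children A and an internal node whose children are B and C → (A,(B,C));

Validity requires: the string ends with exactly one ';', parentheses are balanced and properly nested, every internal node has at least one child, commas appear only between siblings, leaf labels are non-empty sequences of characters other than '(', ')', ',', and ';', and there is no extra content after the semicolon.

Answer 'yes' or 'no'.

Input: ((E,(Y,V),(Q,T,Z),B),A);
Paren balance: 4 '(' vs 4 ')' OK
Ends with single ';': True
Full parse: OK
Valid: True

Answer: yes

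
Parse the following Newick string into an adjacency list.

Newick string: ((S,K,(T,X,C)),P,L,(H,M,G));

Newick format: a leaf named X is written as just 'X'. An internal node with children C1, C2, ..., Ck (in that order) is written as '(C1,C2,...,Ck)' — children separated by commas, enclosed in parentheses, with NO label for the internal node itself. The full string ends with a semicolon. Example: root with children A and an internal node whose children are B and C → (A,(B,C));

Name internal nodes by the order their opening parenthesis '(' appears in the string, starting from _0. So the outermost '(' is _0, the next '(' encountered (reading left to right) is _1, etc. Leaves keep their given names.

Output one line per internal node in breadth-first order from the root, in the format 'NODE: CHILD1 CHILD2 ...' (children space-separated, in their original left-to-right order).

Input: ((S,K,(T,X,C)),P,L,(H,M,G));
Scanning left-to-right, naming '(' by encounter order:
  pos 0: '(' -> open internal node _0 (depth 1)
  pos 1: '(' -> open internal node _1 (depth 2)
  pos 6: '(' -> open internal node _2 (depth 3)
  pos 12: ')' -> close internal node _2 (now at depth 2)
  pos 13: ')' -> close internal node _1 (now at depth 1)
  pos 19: '(' -> open internal node _3 (depth 2)
  pos 25: ')' -> close internal node _3 (now at depth 1)
  pos 26: ')' -> close internal node _0 (now at depth 0)
Total internal nodes: 4
BFS adjacency from root:
  _0: _1 P L _3
  _1: S K _2
  _3: H M G
  _2: T X C

Answer: _0: _1 P L _3
_1: S K _2
_3: H M G
_2: T X C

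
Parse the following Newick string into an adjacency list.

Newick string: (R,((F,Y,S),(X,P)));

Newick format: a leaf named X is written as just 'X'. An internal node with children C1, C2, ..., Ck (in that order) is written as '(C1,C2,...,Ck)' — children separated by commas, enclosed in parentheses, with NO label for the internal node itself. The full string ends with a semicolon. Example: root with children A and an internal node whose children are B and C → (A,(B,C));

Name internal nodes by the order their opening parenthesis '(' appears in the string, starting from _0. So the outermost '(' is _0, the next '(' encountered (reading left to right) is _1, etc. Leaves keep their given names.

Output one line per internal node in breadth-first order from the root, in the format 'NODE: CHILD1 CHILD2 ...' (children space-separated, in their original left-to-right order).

Input: (R,((F,Y,S),(X,P)));
Scanning left-to-right, naming '(' by encounter order:
  pos 0: '(' -> open internal node _0 (depth 1)
  pos 3: '(' -> open internal node _1 (depth 2)
  pos 4: '(' -> open internal node _2 (depth 3)
  pos 10: ')' -> close internal node _2 (now at depth 2)
  pos 12: '(' -> open internal node _3 (depth 3)
  pos 16: ')' -> close internal node _3 (now at depth 2)
  pos 17: ')' -> close internal node _1 (now at depth 1)
  pos 18: ')' -> close internal node _0 (now at depth 0)
Total internal nodes: 4
BFS adjacency from root:
  _0: R _1
  _1: _2 _3
  _2: F Y S
  _3: X P

Answer: _0: R _1
_1: _2 _3
_2: F Y S
_3: X P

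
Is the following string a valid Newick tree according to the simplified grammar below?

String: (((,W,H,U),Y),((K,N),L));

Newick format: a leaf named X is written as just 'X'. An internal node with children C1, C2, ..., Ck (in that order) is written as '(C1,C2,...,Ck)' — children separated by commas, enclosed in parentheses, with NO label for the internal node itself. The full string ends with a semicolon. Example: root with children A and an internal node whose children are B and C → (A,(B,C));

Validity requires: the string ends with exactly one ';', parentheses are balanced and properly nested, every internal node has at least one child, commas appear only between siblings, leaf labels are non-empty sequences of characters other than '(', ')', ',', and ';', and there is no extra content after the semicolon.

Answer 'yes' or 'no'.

Answer: no

Derivation:
Input: (((,W,H,U),Y),((K,N),L));
Paren balance: 5 '(' vs 5 ')' OK
Ends with single ';': True
Full parse: FAILS (empty leaf label at pos 3)
Valid: False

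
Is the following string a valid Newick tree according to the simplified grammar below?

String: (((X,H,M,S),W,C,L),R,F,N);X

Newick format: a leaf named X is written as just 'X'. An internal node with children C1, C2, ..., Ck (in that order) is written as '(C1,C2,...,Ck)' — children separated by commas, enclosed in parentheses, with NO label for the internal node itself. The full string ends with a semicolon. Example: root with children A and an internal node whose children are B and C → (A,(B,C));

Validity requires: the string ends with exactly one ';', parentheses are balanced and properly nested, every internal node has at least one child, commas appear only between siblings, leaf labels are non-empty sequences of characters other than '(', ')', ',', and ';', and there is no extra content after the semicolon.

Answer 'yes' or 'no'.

Answer: no

Derivation:
Input: (((X,H,M,S),W,C,L),R,F,N);X
Paren balance: 3 '(' vs 3 ')' OK
Ends with single ';': False
Full parse: FAILS (must end with ;)
Valid: False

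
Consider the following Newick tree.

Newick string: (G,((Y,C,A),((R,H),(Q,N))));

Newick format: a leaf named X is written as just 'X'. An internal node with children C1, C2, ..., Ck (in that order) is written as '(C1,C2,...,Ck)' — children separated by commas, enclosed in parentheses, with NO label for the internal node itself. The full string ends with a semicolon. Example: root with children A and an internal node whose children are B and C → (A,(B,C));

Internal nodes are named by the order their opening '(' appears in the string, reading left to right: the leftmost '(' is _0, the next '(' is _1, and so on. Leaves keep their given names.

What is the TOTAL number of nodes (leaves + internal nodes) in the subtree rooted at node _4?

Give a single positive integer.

Answer: 3

Derivation:
Newick: (G,((Y,C,A),((R,H),(Q,N))));
Locate _4: it is the '(' at position 13 (the 5th '(' reading left to right).
Query: subtree rooted at _4
_4: subtree_size = 1 + 2
  R: subtree_size = 1 + 0
  H: subtree_size = 1 + 0
Total subtree size of _4: 3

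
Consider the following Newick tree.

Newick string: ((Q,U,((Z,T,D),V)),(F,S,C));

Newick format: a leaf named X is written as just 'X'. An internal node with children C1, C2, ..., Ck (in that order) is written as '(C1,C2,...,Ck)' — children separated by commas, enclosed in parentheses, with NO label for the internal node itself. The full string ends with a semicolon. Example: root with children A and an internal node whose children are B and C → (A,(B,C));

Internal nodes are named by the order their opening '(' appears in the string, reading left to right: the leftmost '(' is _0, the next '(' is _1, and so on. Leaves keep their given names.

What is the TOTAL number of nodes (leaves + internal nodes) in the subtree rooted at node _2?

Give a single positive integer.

Answer: 6

Derivation:
Newick: ((Q,U,((Z,T,D),V)),(F,S,C));
Locate _2: it is the '(' at position 6 (the 3rd '(' reading left to right).
Query: subtree rooted at _2
_2: subtree_size = 1 + 5
  _3: subtree_size = 1 + 3
    Z: subtree_size = 1 + 0
    T: subtree_size = 1 + 0
    D: subtree_size = 1 + 0
  V: subtree_size = 1 + 0
Total subtree size of _2: 6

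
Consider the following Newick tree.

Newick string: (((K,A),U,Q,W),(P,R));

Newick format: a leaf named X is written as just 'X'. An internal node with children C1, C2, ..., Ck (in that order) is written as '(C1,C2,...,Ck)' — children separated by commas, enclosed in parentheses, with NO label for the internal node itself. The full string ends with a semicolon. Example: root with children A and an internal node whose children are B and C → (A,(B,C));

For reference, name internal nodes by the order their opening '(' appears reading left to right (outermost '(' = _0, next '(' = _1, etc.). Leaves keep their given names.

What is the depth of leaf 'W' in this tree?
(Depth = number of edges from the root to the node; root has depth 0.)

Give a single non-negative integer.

Newick: (((K,A),U,Q,W),(P,R));
Naming internals by '(' encounter order: outermost '(' = _0, next = _1, ...
Query node: W
Path from root: _0 -> _1 -> W
Depth of W: 2 (number of edges from root)

Answer: 2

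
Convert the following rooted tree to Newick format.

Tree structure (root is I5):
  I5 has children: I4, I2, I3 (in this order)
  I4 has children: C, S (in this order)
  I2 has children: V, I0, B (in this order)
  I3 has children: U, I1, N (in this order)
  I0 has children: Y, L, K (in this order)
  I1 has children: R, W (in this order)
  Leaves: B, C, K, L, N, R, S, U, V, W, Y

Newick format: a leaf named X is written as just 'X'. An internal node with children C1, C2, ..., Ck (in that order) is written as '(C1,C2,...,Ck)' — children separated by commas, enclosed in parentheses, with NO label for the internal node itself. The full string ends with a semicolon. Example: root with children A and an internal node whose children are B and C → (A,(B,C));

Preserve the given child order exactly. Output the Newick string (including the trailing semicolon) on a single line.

Answer: ((C,S),(V,(Y,L,K),B),(U,(R,W),N));

Derivation:
internal I5 with children ['I4', 'I2', 'I3']
  internal I4 with children ['C', 'S']
    leaf 'C' → 'C'
    leaf 'S' → 'S'
  → '(C,S)'
  internal I2 with children ['V', 'I0', 'B']
    leaf 'V' → 'V'
    internal I0 with children ['Y', 'L', 'K']
      leaf 'Y' → 'Y'
      leaf 'L' → 'L'
      leaf 'K' → 'K'
    → '(Y,L,K)'
    leaf 'B' → 'B'
  → '(V,(Y,L,K),B)'
  internal I3 with children ['U', 'I1', 'N']
    leaf 'U' → 'U'
    internal I1 with children ['R', 'W']
      leaf 'R' → 'R'
      leaf 'W' → 'W'
    → '(R,W)'
    leaf 'N' → 'N'
  → '(U,(R,W),N)'
→ '((C,S),(V,(Y,L,K),B),(U,(R,W),N))'
Final: ((C,S),(V,(Y,L,K),B),(U,(R,W),N));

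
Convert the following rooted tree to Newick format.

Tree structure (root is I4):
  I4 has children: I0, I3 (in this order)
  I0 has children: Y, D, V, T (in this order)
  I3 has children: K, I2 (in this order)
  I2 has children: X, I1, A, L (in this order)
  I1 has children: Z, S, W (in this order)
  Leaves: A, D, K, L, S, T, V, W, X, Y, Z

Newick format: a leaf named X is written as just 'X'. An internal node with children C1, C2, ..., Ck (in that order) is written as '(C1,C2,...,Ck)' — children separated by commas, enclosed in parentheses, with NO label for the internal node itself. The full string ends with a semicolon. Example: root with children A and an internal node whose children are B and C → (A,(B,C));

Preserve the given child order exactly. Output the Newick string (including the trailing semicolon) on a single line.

internal I4 with children ['I0', 'I3']
  internal I0 with children ['Y', 'D', 'V', 'T']
    leaf 'Y' → 'Y'
    leaf 'D' → 'D'
    leaf 'V' → 'V'
    leaf 'T' → 'T'
  → '(Y,D,V,T)'
  internal I3 with children ['K', 'I2']
    leaf 'K' → 'K'
    internal I2 with children ['X', 'I1', 'A', 'L']
      leaf 'X' → 'X'
      internal I1 with children ['Z', 'S', 'W']
        leaf 'Z' → 'Z'
        leaf 'S' → 'S'
        leaf 'W' → 'W'
      → '(Z,S,W)'
      leaf 'A' → 'A'
      leaf 'L' → 'L'
    → '(X,(Z,S,W),A,L)'
  → '(K,(X,(Z,S,W),A,L))'
→ '((Y,D,V,T),(K,(X,(Z,S,W),A,L)))'
Final: ((Y,D,V,T),(K,(X,(Z,S,W),A,L)));

Answer: ((Y,D,V,T),(K,(X,(Z,S,W),A,L)));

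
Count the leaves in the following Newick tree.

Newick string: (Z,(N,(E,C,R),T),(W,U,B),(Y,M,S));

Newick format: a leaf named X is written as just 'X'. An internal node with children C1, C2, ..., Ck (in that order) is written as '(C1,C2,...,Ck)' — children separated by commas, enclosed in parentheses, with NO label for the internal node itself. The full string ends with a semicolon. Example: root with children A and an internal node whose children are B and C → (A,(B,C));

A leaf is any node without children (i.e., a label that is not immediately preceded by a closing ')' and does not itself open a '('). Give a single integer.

Newick: (Z,(N,(E,C,R),T),(W,U,B),(Y,M,S));
Scan left-to-right; a leaf is any maximal label run not followed by '(':
  pos 1: leaf 'Z' → count = 1
  pos 4: leaf 'N' → count = 2
  pos 7: leaf 'E' → count = 3
  pos 9: leaf 'C' → count = 4
  pos 11: leaf 'R' → count = 5
  pos 14: leaf 'T' → count = 6
  pos 18: leaf 'W' → count = 7
  pos 20: leaf 'U' → count = 8
  pos 22: leaf 'B' → count = 9
  pos 26: leaf 'Y' → count = 10
  pos 28: leaf 'M' → count = 11
  pos 30: leaf 'S' → count = 12
Total leaves: 12

Answer: 12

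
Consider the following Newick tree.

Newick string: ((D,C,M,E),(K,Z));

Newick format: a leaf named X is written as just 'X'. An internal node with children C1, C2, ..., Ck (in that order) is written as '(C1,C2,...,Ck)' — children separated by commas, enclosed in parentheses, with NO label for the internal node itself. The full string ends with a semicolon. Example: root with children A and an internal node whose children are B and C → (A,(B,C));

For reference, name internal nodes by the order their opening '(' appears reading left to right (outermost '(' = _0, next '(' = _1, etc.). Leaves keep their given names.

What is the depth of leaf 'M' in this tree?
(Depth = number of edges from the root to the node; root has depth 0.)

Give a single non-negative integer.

Newick: ((D,C,M,E),(K,Z));
Naming internals by '(' encounter order: outermost '(' = _0, next = _1, ...
Query node: M
Path from root: _0 -> _1 -> M
Depth of M: 2 (number of edges from root)

Answer: 2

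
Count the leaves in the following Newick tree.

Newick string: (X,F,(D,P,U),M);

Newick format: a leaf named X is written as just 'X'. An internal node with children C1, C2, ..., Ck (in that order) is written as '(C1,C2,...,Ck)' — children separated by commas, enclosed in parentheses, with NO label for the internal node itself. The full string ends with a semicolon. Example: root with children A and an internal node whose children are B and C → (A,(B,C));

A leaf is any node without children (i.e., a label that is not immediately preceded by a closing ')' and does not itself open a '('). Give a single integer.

Answer: 6

Derivation:
Newick: (X,F,(D,P,U),M);
Scan left-to-right; a leaf is any maximal label run not followed by '(':
  pos 1: leaf 'X' → count = 1
  pos 3: leaf 'F' → count = 2
  pos 6: leaf 'D' → count = 3
  pos 8: leaf 'P' → count = 4
  pos 10: leaf 'U' → count = 5
  pos 13: leaf 'M' → count = 6
Total leaves: 6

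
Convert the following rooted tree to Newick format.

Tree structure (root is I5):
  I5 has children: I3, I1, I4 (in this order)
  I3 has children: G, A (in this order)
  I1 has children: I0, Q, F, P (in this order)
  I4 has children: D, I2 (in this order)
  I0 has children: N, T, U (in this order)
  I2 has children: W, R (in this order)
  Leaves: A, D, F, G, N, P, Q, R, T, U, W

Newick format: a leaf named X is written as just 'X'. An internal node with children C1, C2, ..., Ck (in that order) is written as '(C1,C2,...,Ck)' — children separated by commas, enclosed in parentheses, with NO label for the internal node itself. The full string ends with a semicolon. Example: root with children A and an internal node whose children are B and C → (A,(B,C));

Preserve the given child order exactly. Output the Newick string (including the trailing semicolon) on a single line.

Answer: ((G,A),((N,T,U),Q,F,P),(D,(W,R)));

Derivation:
internal I5 with children ['I3', 'I1', 'I4']
  internal I3 with children ['G', 'A']
    leaf 'G' → 'G'
    leaf 'A' → 'A'
  → '(G,A)'
  internal I1 with children ['I0', 'Q', 'F', 'P']
    internal I0 with children ['N', 'T', 'U']
      leaf 'N' → 'N'
      leaf 'T' → 'T'
      leaf 'U' → 'U'
    → '(N,T,U)'
    leaf 'Q' → 'Q'
    leaf 'F' → 'F'
    leaf 'P' → 'P'
  → '((N,T,U),Q,F,P)'
  internal I4 with children ['D', 'I2']
    leaf 'D' → 'D'
    internal I2 with children ['W', 'R']
      leaf 'W' → 'W'
      leaf 'R' → 'R'
    → '(W,R)'
  → '(D,(W,R))'
→ '((G,A),((N,T,U),Q,F,P),(D,(W,R)))'
Final: ((G,A),((N,T,U),Q,F,P),(D,(W,R)));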